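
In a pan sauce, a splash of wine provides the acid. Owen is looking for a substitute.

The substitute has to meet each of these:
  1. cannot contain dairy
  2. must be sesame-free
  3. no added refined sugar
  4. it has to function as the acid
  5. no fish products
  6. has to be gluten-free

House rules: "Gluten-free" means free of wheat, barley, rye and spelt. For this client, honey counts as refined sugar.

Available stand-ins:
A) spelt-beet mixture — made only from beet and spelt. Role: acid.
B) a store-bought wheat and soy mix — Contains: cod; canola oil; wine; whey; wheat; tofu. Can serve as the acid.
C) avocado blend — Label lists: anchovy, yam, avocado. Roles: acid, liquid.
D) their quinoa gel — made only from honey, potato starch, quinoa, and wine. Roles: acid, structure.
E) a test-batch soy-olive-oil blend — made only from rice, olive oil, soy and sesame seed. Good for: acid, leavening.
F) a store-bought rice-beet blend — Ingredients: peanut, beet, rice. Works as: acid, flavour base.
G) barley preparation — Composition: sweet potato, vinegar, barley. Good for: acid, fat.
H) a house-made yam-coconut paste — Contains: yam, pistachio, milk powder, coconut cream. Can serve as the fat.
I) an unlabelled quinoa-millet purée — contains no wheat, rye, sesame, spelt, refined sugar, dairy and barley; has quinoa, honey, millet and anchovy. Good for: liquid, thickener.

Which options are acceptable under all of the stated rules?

F

A: has spelt, so not gluten-free — out
B: has wheat, so not gluten-free; has whey, so not dairy-free (and 1 more) — no
C: has anchovy, so not fish-free — reject
D: has honey, so not no-added-sugar — out
E: has sesame seed, so not sesame-free — out
F: only peanut, rice and beet; none excluded — keep
G: has barley, so not gluten-free — out
H: not usable as an acid; has milk powder, so not dairy-free — reject
I: not usable as an acid; has anchovy, so not fish-free (and 1 more) — out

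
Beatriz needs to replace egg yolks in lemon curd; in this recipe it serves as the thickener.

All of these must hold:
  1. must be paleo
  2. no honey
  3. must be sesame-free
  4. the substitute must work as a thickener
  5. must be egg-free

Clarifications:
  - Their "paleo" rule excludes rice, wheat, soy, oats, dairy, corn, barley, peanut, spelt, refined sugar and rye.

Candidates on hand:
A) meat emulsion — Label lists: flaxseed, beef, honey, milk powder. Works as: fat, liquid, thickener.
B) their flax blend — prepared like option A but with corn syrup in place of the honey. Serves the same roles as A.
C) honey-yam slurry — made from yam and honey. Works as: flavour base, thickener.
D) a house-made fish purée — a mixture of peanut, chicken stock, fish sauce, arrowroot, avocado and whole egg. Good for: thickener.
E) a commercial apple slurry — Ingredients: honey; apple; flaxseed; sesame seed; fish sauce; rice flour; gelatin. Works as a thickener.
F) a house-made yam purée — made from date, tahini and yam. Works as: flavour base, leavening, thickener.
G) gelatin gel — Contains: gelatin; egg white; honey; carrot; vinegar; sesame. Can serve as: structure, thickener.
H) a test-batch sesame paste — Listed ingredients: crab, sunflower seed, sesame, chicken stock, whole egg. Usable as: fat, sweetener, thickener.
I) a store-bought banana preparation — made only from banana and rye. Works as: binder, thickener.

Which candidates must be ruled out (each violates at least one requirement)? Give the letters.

A: has milk powder, so not paleo; has honey, so not honey-free — out
B: has corn syrup, so not paleo — out
C: has honey, so not honey-free — out
D: has peanut, so not paleo; has whole egg, so not egg-free — out
E: has rice flour, so not paleo; has sesame seed, so not sesame-free (and 1 more) — reject
F: has tahini, so not sesame-free — out
G: has sesame, so not sesame-free; has honey, so not honey-free (and 1 more) — out
H: has sesame, so not sesame-free; has whole egg, so not egg-free — reject
I: has rye, so not paleo — no

A, B, C, D, E, F, G, H, I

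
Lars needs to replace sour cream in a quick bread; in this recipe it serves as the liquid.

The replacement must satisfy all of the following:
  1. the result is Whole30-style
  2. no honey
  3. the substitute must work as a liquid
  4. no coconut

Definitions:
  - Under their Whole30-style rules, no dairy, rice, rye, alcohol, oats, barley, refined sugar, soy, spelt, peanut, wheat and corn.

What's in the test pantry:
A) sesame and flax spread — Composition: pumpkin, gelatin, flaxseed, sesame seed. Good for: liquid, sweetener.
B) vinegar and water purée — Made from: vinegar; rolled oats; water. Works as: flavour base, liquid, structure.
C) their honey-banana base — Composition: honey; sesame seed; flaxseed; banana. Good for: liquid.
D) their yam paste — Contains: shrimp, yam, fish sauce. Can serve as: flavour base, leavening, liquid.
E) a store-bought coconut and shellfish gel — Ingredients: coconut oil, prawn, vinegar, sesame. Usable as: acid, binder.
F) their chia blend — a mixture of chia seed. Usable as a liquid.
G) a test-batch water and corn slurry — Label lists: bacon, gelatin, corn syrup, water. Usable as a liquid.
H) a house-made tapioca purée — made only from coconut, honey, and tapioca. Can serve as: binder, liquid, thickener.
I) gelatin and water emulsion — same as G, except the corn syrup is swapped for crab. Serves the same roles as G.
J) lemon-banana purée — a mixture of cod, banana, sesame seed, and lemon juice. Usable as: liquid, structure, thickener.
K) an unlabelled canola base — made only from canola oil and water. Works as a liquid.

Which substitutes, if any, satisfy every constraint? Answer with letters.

A, D, F, I, J, K

A: nothing on the exclusion list — keep
B: has rolled oats, so not Whole30-style — out
C: has honey, so not honey-free — no
D: Whole30-style, no honey — OK
E: not usable as a liquid; has coconut oil, so not coconut-free — no
F: works as a liquid, no coconut, no honey — keep
G: has corn syrup, so not Whole30-style — reject
H: has honey, so not honey-free; has coconut, so not coconut-free — no
I: no coconut, no honey — OK
J: every rule checks out — OK
K: all constraints satisfied — valid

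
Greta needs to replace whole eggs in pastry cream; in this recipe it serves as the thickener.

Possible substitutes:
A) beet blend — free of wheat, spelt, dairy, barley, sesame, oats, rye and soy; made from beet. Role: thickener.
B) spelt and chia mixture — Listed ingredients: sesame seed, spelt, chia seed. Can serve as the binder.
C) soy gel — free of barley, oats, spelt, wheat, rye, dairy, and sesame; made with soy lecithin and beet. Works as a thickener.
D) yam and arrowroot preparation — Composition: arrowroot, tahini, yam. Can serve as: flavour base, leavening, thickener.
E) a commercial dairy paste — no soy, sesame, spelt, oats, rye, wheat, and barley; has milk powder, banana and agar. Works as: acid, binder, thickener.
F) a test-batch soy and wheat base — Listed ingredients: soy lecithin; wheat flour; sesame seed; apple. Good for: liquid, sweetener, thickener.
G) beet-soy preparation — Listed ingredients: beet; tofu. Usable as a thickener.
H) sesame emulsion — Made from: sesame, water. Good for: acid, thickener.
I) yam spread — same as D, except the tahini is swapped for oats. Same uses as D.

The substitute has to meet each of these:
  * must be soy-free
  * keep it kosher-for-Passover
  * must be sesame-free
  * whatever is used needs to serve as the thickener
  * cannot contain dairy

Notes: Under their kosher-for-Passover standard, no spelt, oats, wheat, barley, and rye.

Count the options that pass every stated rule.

A: no sesame, kosher-for-Passover — keep
B: not usable as a thickener; has spelt, so not kosher-for-Passover (and 1 more) — no
C: has soy lecithin, so not soy-free — out
D: has tahini, so not sesame-free — no
E: has milk powder, so not dairy-free — no
F: has wheat flour, so not kosher-for-Passover; has soy lecithin, so not soy-free (and 1 more) — out
G: has tofu, so not soy-free — out
H: has sesame, so not sesame-free — no
I: has oats, so not kosher-for-Passover — out

1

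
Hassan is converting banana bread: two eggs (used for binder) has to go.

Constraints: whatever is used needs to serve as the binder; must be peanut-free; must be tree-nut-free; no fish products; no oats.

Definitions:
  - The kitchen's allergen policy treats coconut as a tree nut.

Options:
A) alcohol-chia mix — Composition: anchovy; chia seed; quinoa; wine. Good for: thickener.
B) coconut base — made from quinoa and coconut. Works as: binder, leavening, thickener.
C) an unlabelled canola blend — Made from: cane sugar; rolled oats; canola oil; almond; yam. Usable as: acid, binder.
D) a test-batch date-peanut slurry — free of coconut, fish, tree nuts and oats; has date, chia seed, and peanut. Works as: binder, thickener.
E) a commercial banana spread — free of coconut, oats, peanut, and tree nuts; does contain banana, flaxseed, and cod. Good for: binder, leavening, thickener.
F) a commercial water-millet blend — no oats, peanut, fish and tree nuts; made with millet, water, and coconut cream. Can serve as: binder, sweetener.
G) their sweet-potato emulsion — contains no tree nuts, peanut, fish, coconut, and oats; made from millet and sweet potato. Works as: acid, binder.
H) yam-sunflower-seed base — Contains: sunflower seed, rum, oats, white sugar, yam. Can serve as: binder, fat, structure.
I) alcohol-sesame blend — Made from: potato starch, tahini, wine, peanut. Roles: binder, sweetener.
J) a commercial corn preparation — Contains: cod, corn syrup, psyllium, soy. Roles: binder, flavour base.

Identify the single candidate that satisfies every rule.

A: not usable as a binder; has anchovy, so not fish-free — no
B: has coconut, so not tree-nut-free — out
C: has almond, so not tree-nut-free; has rolled oats, so not oat-free — reject
D: has peanut, so not peanut-free — reject
E: has cod, so not fish-free — no
F: has coconut cream, so not tree-nut-free — no
G: no peanut, tree-nut-free — OK
H: has oats, so not oat-free — reject
I: has peanut, so not peanut-free — reject
J: has cod, so not fish-free — out

G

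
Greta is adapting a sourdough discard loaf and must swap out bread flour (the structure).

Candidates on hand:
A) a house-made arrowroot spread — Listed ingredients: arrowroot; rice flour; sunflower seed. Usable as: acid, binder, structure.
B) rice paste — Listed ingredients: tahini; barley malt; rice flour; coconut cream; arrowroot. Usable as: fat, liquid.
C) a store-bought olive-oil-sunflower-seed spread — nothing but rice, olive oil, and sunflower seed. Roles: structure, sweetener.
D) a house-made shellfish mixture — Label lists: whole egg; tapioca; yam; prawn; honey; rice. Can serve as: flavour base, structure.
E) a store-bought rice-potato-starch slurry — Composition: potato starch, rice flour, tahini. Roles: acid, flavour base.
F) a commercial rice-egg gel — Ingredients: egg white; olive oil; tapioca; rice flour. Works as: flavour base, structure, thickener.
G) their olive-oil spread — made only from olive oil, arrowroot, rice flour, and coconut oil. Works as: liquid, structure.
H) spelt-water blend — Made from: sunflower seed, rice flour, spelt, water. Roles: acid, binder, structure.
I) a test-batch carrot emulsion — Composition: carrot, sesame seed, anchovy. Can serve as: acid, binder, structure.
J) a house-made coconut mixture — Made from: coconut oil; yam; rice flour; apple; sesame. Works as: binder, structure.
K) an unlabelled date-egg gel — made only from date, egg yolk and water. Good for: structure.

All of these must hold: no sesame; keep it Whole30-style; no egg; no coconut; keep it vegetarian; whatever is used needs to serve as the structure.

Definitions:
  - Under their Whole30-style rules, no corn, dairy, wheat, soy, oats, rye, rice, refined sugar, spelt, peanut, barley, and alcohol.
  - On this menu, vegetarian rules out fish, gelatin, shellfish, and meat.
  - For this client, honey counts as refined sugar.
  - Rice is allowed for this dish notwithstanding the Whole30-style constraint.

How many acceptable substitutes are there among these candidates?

A: rice is permitted under the Whole30-style carve-out; nothing else excluded — OK
B: not usable as a structure; has barley malt, so not Whole30-style (and 2 more) — out
C: rice is permitted under the Whole30-style carve-out; nothing else excluded — keep
D: has honey, so not Whole30-style; has prawn, so not vegetarian (and 1 more) — no
E: not usable as a structure; has tahini, so not sesame-free — out
F: has egg white, so not egg-free — no
G: has coconut oil, so not coconut-free — no
H: has spelt, so not Whole30-style — no
I: has anchovy, so not vegetarian; has sesame seed, so not sesame-free — out
J: has sesame, so not sesame-free; has coconut oil, so not coconut-free — no
K: has egg yolk, so not egg-free — no

2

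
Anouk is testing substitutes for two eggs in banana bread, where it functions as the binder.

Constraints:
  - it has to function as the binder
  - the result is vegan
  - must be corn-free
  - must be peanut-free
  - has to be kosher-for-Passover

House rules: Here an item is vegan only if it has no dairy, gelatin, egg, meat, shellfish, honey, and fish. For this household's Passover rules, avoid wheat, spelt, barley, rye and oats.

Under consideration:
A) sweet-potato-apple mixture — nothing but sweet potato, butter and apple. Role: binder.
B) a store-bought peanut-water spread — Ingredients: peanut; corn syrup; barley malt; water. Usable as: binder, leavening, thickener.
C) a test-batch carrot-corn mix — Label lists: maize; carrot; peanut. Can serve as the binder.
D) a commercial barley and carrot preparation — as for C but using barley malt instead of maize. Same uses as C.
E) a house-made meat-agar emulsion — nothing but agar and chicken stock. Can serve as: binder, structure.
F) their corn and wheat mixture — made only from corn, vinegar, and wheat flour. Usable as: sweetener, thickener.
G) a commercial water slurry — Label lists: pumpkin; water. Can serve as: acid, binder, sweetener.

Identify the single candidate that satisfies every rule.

A: has butter, so not vegan — no
B: has barley malt, so not kosher-for-Passover; has peanut, so not peanut-free (and 1 more) — reject
C: has peanut, so not peanut-free; has maize, so not corn-free — no
D: has barley malt, so not kosher-for-Passover; has peanut, so not peanut-free — out
E: has chicken stock, so not vegan — reject
F: not usable as a binder; has wheat flour, so not kosher-for-Passover (and 1 more) — no
G: only water and pumpkin; none excluded — OK

G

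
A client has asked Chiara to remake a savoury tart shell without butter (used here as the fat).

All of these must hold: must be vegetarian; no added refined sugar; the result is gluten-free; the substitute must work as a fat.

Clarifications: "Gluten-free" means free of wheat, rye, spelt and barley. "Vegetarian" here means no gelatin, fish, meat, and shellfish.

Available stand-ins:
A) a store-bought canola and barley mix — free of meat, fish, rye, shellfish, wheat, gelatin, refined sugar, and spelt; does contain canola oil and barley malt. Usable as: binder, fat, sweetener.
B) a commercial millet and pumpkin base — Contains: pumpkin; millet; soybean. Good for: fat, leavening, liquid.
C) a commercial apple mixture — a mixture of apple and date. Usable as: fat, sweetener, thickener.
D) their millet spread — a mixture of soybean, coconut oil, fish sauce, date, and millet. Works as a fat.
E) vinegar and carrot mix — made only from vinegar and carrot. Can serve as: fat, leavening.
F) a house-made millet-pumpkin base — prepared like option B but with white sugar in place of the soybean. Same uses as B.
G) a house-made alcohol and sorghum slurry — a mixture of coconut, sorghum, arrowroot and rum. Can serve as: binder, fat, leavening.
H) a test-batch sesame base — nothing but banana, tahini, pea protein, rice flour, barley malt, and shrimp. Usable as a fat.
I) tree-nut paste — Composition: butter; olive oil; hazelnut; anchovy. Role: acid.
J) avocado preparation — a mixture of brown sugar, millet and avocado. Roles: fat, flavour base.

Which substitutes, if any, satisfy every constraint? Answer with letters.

B, C, E, G

A: has barley malt, so not gluten-free — reject
B: vegetarian, gluten-free — OK
C: only apple and date; none excluded — OK
D: has fish sauce, so not vegetarian — reject
E: works as a fat, gluten-free, vegetarian — keep
F: has white sugar, so not no-added-sugar — no
G: rum and coconut etc. — none of it excluded — OK
H: has barley malt, so not gluten-free; has shrimp, so not vegetarian — no
I: not usable as a fat; has anchovy, so not vegetarian — reject
J: has brown sugar, so not no-added-sugar — out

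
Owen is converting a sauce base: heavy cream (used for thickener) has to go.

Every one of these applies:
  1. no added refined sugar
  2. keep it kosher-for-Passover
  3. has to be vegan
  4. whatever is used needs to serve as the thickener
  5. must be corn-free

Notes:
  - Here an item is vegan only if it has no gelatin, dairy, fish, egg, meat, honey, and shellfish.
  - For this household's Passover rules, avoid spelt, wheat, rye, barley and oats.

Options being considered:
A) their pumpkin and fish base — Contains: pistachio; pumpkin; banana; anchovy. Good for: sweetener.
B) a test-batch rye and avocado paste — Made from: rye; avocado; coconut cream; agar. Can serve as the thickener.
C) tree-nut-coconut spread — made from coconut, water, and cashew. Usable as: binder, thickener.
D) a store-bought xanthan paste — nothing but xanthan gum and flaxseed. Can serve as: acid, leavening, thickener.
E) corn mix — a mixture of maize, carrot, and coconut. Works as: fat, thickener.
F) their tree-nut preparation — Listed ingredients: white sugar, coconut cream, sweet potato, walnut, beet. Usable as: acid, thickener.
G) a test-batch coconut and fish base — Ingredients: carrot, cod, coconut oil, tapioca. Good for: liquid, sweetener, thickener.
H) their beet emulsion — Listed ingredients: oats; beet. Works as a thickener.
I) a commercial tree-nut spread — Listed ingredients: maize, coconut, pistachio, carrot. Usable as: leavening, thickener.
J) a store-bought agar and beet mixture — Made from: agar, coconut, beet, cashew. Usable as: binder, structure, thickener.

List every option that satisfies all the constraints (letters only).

A: not usable as a thickener; has anchovy, so not vegan — reject
B: has rye, so not kosher-for-Passover — out
C: nothing on the exclusion list — keep
D: nothing on the exclusion list — OK
E: has maize, so not corn-free — no
F: has white sugar, so not no-added-sugar — out
G: has cod, so not vegan — reject
H: has oats, so not kosher-for-Passover — out
I: has maize, so not corn-free — reject
J: every rule checks out — keep

C, D, J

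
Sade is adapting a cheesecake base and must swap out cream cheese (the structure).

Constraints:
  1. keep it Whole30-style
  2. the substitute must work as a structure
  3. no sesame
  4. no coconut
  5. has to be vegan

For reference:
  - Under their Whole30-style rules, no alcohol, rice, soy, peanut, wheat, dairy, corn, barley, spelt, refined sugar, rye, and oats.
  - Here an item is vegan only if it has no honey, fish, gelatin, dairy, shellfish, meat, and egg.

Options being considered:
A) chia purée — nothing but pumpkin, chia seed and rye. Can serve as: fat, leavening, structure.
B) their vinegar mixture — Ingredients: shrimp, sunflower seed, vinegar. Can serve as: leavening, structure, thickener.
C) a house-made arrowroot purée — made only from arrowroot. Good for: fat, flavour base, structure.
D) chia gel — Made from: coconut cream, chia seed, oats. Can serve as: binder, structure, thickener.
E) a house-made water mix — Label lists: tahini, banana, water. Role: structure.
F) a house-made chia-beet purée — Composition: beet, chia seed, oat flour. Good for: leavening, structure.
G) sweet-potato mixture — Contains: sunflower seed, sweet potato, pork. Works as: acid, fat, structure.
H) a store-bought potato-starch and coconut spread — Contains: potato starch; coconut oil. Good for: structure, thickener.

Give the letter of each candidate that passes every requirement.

A: has rye, so not Whole30-style — out
B: has shrimp, so not vegan — no
C: all constraints satisfied — valid
D: has oats, so not Whole30-style; has coconut cream, so not coconut-free — out
E: has tahini, so not sesame-free — reject
F: has oat flour, so not Whole30-style — no
G: has pork, so not vegan — reject
H: has coconut oil, so not coconut-free — reject

C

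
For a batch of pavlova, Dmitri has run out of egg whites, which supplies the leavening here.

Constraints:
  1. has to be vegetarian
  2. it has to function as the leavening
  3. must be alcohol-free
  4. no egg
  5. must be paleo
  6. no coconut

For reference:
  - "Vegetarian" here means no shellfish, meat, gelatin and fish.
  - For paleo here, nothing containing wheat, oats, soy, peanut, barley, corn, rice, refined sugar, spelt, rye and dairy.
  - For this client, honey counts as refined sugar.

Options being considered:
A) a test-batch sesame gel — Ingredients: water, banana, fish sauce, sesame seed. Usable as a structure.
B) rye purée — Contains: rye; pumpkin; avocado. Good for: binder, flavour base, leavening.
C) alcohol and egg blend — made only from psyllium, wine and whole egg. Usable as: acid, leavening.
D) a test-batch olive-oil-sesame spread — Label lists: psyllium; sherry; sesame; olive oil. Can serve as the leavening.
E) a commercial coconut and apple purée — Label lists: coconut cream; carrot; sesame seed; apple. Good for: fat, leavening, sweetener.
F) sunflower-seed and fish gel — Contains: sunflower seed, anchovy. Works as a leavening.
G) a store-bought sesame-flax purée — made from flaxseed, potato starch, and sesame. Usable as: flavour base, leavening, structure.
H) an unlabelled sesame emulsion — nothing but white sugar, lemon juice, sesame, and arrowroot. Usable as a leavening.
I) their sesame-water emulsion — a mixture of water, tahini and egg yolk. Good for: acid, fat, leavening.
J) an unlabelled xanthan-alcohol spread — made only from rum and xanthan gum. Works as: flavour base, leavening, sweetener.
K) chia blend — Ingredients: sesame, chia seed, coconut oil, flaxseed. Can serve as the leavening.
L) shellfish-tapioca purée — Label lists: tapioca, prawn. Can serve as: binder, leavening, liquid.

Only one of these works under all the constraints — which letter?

G

A: not usable as a leavening; has fish sauce, so not vegetarian — no
B: has rye, so not paleo — out
C: has whole egg, so not egg-free; has wine, so not alcohol-free — no
D: has sherry, so not alcohol-free — reject
E: has coconut cream, so not coconut-free — reject
F: has anchovy, so not vegetarian — reject
G: only sesame, potato starch, and flaxseed; none excluded — OK
H: has white sugar, so not paleo — out
I: has egg yolk, so not egg-free — reject
J: has rum, so not alcohol-free — reject
K: has coconut oil, so not coconut-free — reject
L: has prawn, so not vegetarian — reject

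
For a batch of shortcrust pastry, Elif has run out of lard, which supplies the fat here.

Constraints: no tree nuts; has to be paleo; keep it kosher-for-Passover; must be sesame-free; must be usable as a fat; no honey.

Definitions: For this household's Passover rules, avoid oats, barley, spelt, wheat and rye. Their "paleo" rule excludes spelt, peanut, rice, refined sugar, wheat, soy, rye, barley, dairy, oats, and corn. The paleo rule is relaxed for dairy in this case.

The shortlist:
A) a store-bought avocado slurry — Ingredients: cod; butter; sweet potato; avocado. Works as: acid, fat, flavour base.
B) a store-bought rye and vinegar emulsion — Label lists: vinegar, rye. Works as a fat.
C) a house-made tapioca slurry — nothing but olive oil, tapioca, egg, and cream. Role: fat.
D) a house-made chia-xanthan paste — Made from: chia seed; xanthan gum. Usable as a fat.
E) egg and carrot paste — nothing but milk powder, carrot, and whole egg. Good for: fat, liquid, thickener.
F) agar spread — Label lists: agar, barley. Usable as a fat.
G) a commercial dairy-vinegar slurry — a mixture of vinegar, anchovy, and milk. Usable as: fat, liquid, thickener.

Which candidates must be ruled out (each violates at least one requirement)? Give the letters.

B, F

A: dairy is permitted under the paleo carve-out; nothing else excluded — keep
B: has rye, so not kosher-for-Passover; has rye, so not paleo — no
C: dairy is permitted under the paleo carve-out; nothing else excluded — OK
D: only chia seed and xanthan gum; none excluded — OK
E: dairy is permitted under the paleo carve-out; nothing else excluded — valid
F: has barley, so not kosher-for-Passover; has barley, so not paleo — out
G: dairy is permitted under the paleo carve-out; nothing else excluded — OK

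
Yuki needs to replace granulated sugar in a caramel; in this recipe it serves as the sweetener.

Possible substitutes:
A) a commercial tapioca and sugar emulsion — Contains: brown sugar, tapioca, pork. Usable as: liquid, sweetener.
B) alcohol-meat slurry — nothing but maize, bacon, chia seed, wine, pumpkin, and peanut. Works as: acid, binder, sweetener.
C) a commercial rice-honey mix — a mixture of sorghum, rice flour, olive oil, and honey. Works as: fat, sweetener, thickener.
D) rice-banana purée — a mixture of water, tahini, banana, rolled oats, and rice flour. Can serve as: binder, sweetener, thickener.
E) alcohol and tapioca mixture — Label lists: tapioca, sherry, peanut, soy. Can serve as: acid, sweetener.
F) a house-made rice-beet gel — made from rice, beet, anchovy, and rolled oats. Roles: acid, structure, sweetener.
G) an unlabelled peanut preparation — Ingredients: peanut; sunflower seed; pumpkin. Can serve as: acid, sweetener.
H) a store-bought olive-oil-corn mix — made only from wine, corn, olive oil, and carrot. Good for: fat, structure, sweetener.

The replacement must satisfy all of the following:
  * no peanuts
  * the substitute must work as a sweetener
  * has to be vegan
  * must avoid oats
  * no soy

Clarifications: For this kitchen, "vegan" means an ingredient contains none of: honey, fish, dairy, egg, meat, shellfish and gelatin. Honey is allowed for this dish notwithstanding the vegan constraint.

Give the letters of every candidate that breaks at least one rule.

A, B, D, E, F, G

A: has pork, so not vegan — reject
B: has bacon, so not vegan; has peanut, so not peanut-free — out
C: honey is permitted under the vegan carve-out; nothing else excluded — valid
D: has rolled oats, so not oat-free — out
E: has peanut, so not peanut-free; has soy, so not soy-free — out
F: has anchovy, so not vegan; has rolled oats, so not oat-free — no
G: has peanut, so not peanut-free — out
H: nothing on the exclusion list — valid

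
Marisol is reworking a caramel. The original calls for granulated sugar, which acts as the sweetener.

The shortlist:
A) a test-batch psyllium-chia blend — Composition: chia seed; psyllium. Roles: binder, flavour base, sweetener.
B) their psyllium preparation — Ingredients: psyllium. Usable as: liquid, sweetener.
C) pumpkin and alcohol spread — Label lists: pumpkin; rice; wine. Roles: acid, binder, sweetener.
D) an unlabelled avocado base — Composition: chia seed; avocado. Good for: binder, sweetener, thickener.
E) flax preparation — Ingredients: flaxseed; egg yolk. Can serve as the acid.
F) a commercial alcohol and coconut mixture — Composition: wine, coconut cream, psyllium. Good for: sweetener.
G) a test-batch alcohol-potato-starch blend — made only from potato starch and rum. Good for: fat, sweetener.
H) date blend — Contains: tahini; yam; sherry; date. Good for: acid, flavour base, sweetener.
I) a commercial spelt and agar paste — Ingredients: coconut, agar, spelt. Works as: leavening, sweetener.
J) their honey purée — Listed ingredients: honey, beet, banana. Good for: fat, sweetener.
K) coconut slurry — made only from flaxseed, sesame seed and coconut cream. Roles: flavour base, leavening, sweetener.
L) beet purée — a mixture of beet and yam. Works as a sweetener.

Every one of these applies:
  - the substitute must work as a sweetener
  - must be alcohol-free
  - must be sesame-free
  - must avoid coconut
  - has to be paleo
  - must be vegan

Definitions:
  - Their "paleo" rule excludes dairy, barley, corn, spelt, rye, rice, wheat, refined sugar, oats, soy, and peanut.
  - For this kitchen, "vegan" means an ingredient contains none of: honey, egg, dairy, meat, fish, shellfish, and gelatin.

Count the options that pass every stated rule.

4

A: works as a sweetener, vegan, no coconut — valid
B: no coconut, no alcohol — OK
C: has rice, so not paleo; has wine, so not alcohol-free — reject
D: only avocado and chia seed; none excluded — keep
E: not usable as a sweetener; has egg yolk, so not vegan — out
F: has coconut cream, so not coconut-free; has wine, so not alcohol-free — reject
G: has rum, so not alcohol-free — out
H: has sherry, so not alcohol-free; has tahini, so not sesame-free — out
I: has spelt, so not paleo; has coconut, so not coconut-free — out
J: has honey, so not vegan — no
K: has coconut cream, so not coconut-free; has sesame seed, so not sesame-free — out
L: works as a sweetener, no coconut, no sesame — OK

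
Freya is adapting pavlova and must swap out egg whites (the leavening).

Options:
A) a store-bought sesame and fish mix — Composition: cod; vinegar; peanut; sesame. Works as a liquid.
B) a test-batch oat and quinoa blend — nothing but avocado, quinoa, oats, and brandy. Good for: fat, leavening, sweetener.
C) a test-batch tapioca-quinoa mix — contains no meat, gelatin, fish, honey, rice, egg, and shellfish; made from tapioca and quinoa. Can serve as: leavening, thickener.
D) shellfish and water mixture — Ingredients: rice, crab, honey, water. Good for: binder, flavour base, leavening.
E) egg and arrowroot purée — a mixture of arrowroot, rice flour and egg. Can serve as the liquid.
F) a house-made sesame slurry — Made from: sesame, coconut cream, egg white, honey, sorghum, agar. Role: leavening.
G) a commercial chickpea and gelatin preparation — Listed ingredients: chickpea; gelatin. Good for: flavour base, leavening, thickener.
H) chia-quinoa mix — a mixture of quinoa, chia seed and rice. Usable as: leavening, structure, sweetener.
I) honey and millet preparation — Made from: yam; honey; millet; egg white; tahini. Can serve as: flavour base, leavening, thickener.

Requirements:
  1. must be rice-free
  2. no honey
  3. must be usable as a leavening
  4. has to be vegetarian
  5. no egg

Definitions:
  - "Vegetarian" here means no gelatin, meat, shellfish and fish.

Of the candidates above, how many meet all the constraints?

2

A: not usable as a leavening; has cod, so not vegetarian — out
B: works as a leavening, no rice, no honey — OK
C: all constraints satisfied — keep
D: has crab, so not vegetarian; has rice, so not rice-free (and 1 more) — no
E: not usable as a leavening; has rice flour, so not rice-free (and 1 more) — no
F: has egg white, so not egg-free; has honey, so not honey-free — out
G: has gelatin, so not vegetarian — out
H: has rice, so not rice-free — out
I: has egg white, so not egg-free; has honey, so not honey-free — out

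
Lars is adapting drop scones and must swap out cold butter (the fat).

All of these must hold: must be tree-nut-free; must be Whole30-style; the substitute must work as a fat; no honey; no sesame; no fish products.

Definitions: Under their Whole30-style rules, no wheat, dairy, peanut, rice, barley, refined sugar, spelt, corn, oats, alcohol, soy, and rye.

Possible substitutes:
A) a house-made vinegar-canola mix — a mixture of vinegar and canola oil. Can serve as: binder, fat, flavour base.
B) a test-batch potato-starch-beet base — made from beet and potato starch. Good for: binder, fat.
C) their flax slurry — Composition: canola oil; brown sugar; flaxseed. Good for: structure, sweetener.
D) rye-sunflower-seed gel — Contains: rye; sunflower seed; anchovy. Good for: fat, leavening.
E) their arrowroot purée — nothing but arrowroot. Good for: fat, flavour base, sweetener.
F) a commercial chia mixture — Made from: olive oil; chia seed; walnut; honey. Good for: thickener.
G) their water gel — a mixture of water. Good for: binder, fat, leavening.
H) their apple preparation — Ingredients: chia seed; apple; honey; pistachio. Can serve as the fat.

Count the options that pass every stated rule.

A: nothing on the exclusion list — keep
B: only potato starch and beet; none excluded — valid
C: not usable as a fat; has brown sugar, so not Whole30-style — out
D: has rye, so not Whole30-style; has anchovy, so not fish-free — out
E: only arrowroot; none excluded — keep
F: not usable as a fat; has walnut, so not tree-nut-free (and 1 more) — no
G: only water; none excluded — keep
H: has pistachio, so not tree-nut-free; has honey, so not honey-free — no

4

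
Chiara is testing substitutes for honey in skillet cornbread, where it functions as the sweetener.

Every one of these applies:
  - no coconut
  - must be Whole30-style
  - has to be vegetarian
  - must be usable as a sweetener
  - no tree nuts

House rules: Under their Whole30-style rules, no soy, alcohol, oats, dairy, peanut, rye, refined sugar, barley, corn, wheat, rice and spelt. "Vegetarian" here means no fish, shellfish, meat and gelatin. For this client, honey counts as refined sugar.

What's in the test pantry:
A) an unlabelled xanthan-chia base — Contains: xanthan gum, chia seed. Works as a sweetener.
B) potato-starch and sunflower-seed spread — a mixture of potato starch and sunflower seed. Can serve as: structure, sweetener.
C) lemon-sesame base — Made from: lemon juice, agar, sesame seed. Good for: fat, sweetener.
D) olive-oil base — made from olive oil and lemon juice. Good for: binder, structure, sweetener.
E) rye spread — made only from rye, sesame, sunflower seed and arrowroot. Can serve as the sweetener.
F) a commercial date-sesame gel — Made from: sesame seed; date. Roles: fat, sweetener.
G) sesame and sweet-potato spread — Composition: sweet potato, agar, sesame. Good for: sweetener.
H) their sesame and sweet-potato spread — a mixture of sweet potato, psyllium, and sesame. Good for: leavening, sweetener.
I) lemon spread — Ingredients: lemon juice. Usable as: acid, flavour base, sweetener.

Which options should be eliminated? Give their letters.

A: works as a sweetener, no coconut, no tree nuts — valid
B: only potato starch and sunflower seed; none excluded — valid
C: Whole30-style, vegetarian — OK
D: works as a sweetener, no coconut, Whole30-style — OK
E: has rye, so not Whole30-style — reject
F: every rule checks out — valid
G: works as a sweetener, no coconut, Whole30-style — valid
H: works as a sweetener, Whole30-style, no tree nuts — keep
I: only lemon juice; none excluded — valid

E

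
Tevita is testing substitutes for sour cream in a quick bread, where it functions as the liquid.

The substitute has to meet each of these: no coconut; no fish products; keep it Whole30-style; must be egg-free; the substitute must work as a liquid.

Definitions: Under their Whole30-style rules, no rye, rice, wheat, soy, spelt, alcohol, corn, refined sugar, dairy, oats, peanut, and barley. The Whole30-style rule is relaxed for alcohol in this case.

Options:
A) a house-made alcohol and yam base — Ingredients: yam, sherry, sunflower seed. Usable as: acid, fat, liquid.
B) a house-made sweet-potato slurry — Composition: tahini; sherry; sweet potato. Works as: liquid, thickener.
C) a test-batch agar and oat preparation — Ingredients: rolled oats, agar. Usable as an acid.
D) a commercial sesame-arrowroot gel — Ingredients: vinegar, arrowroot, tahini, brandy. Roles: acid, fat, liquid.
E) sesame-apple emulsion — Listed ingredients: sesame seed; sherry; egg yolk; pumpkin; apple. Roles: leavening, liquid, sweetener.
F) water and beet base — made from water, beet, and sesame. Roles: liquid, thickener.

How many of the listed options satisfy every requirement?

A: alcohol is permitted under the Whole30-style carve-out; nothing else excluded — valid
B: alcohol is permitted under the Whole30-style carve-out; nothing else excluded — valid
C: not usable as a liquid; has rolled oats, so not Whole30-style — reject
D: alcohol is permitted under the Whole30-style carve-out; nothing else excluded — valid
E: has egg yolk, so not egg-free — no
F: all constraints satisfied — valid

4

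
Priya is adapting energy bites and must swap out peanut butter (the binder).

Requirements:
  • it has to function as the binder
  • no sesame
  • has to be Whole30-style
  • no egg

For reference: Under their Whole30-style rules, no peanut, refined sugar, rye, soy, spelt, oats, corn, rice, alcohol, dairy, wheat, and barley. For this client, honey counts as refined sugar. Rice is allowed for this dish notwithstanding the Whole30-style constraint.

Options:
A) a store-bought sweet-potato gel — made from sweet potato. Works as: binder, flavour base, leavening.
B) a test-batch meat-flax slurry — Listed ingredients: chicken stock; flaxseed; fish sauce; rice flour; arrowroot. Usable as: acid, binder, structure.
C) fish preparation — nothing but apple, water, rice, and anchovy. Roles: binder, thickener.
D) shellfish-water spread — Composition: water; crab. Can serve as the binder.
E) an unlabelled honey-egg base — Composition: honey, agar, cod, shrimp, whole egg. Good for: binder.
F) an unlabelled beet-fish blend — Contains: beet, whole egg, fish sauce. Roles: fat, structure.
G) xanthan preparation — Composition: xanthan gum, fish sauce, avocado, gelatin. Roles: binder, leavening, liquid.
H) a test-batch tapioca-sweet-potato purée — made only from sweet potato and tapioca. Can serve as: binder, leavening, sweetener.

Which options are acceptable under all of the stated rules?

A: every rule checks out — keep
B: rice is permitted under the Whole30-style carve-out; nothing else excluded — valid
C: rice is permitted under the Whole30-style carve-out; nothing else excluded — valid
D: only crab and water; none excluded — OK
E: has honey, so not Whole30-style; has whole egg, so not egg-free — reject
F: not usable as a binder; has whole egg, so not egg-free — no
G: all constraints satisfied — keep
H: only tapioca and sweet potato; none excluded — keep

A, B, C, D, G, H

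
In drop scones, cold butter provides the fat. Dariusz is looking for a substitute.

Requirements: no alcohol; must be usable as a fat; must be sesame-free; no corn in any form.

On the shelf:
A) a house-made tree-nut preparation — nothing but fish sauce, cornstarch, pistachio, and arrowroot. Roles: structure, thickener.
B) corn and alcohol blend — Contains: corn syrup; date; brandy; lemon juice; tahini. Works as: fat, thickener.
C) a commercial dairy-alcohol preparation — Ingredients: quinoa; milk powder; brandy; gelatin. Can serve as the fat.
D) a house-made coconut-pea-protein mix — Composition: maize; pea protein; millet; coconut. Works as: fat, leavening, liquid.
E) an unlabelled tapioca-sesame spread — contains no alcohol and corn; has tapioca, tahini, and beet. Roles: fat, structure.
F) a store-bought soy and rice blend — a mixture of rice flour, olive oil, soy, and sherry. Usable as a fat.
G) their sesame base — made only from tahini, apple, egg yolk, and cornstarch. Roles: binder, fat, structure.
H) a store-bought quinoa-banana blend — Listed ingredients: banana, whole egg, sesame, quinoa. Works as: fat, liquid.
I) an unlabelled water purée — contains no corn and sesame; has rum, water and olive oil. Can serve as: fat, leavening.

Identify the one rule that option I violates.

alcohol-free

usable as a fat: satisfied
corn-free: satisfied
sesame-free: satisfied
alcohol-free: has rum — fails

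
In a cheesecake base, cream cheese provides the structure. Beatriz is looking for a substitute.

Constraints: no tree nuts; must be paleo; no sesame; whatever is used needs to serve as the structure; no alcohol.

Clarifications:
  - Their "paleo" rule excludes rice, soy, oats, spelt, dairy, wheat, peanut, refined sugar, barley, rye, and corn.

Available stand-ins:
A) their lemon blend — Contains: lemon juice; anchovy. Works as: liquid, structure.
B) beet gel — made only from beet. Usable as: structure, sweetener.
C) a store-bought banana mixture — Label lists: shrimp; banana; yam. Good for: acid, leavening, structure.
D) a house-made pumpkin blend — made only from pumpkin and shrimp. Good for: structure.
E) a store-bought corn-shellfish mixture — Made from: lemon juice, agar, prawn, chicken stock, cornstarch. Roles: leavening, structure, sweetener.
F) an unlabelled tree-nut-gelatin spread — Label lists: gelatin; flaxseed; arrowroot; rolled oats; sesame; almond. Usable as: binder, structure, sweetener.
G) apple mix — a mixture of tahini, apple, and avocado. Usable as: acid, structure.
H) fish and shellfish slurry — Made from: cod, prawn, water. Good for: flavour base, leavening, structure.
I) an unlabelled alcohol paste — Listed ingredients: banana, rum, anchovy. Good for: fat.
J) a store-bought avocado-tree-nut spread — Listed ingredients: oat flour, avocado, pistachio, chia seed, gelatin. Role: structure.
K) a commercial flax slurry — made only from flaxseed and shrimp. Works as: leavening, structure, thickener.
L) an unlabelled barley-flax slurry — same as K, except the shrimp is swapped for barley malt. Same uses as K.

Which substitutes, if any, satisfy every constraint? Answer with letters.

A: paleo, no sesame — OK
B: only beet; none excluded — keep
C: nothing on the exclusion list — OK
D: all constraints satisfied — valid
E: has cornstarch, so not paleo — out
F: has rolled oats, so not paleo; has almond, so not tree-nut-free (and 1 more) — no
G: has tahini, so not sesame-free — no
H: only cod, prawn and water; none excluded — valid
I: not usable as a structure; has rum, so not alcohol-free — out
J: has oat flour, so not paleo; has pistachio, so not tree-nut-free — reject
K: all constraints satisfied — OK
L: has barley malt, so not paleo — reject

A, B, C, D, H, K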